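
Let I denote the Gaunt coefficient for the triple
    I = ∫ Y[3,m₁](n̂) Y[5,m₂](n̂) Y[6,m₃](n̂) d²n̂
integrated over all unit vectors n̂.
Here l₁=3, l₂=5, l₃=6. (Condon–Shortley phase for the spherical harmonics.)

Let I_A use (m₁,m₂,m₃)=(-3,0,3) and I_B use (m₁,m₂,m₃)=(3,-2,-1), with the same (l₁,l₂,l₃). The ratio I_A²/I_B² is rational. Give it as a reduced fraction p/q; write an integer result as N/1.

12/7

Shared (l₁,l₂,l₃)=(3,5,6): N and (l;000)² cancel in I_A²/I_B².
A: Δ = 2!·4!·8!/15! = 1/675675; Racah Σ t=2..2: t=2:+1/34560 = 1/34560; ⇒ 3j(3 5 6; -3 0 3)² = 4/143, sgn -1
B: Δ = 2!·4!·8!/15! = 1/675675; Racah Σ t=0..0: t=0:+1/34560 = 1/34560; ⇒ 3j(3 5 6; 3 -2 -1)² = 7/429, sgn -1
I_A²/I_B² = (4/143)/(7/429) = 12/7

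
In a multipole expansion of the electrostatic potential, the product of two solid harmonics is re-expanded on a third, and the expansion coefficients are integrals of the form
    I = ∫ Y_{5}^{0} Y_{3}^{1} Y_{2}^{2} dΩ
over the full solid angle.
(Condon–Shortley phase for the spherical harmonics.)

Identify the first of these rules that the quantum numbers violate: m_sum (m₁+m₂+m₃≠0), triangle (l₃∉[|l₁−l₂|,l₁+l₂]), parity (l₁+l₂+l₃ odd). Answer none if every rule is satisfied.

m_sum

azimuthal sum: 0 + 1 + 2 = 3  ✗
2 ≤ 2 ≤ 8 (triangle on l)
L = 5 + 3 + 2 = 10 (even)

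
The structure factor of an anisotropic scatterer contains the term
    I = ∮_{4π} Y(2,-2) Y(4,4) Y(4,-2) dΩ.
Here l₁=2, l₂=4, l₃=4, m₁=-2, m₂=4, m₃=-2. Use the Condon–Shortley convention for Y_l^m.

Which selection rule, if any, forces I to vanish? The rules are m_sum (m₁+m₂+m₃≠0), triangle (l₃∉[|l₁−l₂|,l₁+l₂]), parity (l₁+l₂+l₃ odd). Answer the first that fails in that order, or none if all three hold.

m₁+m₂+m₃ = -2 + 4 − 2 = 0  ✓
triangle: |2−4|=2 ≤ l₃=4 ≤ 2+4=6  ✓
parity: l₁+l₂+l₃ = 10 is even  ✓

none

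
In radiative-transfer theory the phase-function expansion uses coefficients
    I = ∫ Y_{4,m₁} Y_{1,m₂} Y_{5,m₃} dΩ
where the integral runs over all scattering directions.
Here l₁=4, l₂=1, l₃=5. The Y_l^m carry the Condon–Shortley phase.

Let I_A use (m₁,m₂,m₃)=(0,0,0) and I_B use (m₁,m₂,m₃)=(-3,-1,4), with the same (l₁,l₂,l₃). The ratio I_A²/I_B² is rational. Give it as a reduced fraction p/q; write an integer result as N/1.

Same 4,1,5: normalisation and zero-m 3j drop out of the ratio.
A: Δ: 0! 8! 2! / 11! → 1/495; sum: t=0:+1/576 = 1/576; 3j²(4 1 5; 0 0 0) = Δ·Π!·Σ² = 5/99  (sign -1)
B: Δ: 0! 8! 2! / 11! → 1/495; sum: t=0:+1/10080 = 1/10080; 3j²(4 1 5; -3 -1 4) = Δ·Π!·Σ² = 4/55  (sign -1)
I_A²/I_B² = (5/99)/(4/55) = 25/36

25/36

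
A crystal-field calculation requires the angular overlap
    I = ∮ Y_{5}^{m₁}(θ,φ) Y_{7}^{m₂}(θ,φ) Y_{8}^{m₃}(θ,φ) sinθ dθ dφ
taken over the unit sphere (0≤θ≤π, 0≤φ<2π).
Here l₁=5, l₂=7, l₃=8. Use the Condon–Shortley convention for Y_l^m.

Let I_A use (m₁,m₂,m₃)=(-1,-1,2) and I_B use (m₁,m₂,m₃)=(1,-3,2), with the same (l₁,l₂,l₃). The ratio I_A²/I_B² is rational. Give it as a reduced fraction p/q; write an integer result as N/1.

116427/142129

Same 5,7,8: normalisation and zero-m 3j drop out of the ratio.
A: Δ: 4! 6! 10! / 21! → 1/814773960; sum: t=0:+1/298598400 t=1:−1/10368000 t=2:+1/3317760 t=3:−1/6531840 t=4:+1/92897280 = 197/2985984000; 3j²(5 7 8; -1 -1 2) = Δ·Π!·Σ² = 38809/5542680  (sign +1)
B: Δ: 4! 6! 10! / 21! → 1/814773960; sum: t=0:+1/19906560 t=1:−1/6531840 t=2:+1/15482880 t=3:−1/261273600 t=4:+1/62705664000 = -377/8957952000; 3j²(5 7 8; 1 -3 2) = Δ·Π!·Σ² = 10933/1279080  (sign -1)
I_A²/I_B² = (38809/5542680)/(10933/1279080) = 116427/142129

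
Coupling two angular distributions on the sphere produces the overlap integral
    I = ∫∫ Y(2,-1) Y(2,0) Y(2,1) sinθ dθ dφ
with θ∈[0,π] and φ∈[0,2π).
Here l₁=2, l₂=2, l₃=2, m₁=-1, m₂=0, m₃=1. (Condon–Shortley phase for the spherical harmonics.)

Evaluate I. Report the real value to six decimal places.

-0.090112

Rules hold: Σm=0, L=6 even, 0≤2≤4.
N = 5·5·5 = 125
Δ = 2!·2!·2!/7! = 1/630
Racah Σ t=0..2: t=0:+1/8 t=1:−1/1 t=2:+1/8 = -3/4
⇒ 3j(2 2 2; 0 0 0)² = 2/35, sgn -1
Racah Σ t=1..2: t=1:−1/2 t=2:+1/4 = -1/4
⇒ 3j(2 2 2; -1 0 1)² = 1/70, sgn +1
4πI² = N·(3j₀)²·(3jₘ)² = 5/49
I = -1·√(0.102041/4π) = -0.09011188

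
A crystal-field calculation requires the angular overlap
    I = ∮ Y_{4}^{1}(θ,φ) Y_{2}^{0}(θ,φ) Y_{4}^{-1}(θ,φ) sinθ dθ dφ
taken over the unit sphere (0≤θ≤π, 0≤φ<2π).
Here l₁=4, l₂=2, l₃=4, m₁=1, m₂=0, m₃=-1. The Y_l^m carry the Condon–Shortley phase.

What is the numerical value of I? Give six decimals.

Checks pass: Σm=0; 10 even; l₃=4∈[2,6].
(2·4+1)(2·2+1)(2·4+1) = 405
Δ: 2! 6! 2! / 11! → 1/13860
sum: t=0:+1/192 t=1:−1/36 t=2:+1/192 = -5/288
3j²(4 2 4; 0 0 0) = Δ·Π!·Σ² = 20/693  (sign -1)
sum: t=0:+1/144 t=1:−1/48 t=2:+1/480 = -17/1440
3j²(4 2 4; 1 0 -1) = Δ·Π!·Σ² = 289/13860  (sign +1)
combine: 4πI² = 405·20/693·289/13860 = 1445/5929
take √, sign -1: I = -0.13926381

-0.139264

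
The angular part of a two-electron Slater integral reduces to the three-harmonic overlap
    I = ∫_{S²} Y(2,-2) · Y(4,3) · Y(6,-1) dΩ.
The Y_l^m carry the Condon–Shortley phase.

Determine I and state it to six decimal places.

-0.035563

Rules hold: Σm=0, L=12 even, 2≤6≤6.
N = 5·9·13 = 585
Δ = 0!·4!·8!/13! = 1/6435
Racah Σ t=0..0: t=0:+1/2304 = 1/2304
⇒ 3j(2 4 6; 0 0 0)² = 5/143, sgn +1
Racah Σ t=0..0: t=0:+1/120960 = 1/120960
⇒ 3j(2 4 6; -2 3 -1)² = 1/1287, sgn -1
4πI² = N·(3j₀)²·(3jₘ)² = 25/1573
I = -1·√(0.0158932/4π) = -0.03556319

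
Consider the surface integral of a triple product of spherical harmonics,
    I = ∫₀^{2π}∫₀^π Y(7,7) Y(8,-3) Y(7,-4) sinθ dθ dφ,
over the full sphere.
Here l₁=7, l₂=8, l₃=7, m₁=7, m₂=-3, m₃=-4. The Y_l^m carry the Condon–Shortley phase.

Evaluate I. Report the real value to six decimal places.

0.138042

Rules hold: Σm=0, L=22 even, 1≤7≤15.
N = 15·17·15 = 3825
Δ = 8!·6!·8!/23! = 1/22086194130
Racah Σ t=1..7: t=1:−1/18289152000 t=2:+1/248832000 t=3:−1/24883200 t=4:+1/11943936 t=5:−1/24883200 t=6:+1/248832000 t=7:−1/18289152000 = 11/975421440
⇒ 3j(7 8 7; 0 0 0)² = 1750/289731, sgn -1
Racah Σ t=0..0: t=0:+1/20901888000 = 1/20901888000
⇒ 3j(7 8 7; 7 -3 -4)² = 77/7429, sgn -1
4πI² = N·(3j₀)²·(3jₘ)² = 10106250/42204149
I = +1·√(0.239461/4π) = 0.13804240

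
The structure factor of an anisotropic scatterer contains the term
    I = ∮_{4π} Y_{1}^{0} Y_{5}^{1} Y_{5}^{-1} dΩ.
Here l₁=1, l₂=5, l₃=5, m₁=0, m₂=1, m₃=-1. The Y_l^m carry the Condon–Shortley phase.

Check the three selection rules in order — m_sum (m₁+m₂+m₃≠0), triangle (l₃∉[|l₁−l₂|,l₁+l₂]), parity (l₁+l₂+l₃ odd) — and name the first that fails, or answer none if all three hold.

parity

azimuthal sum: 0 + 1 − 1 = 0  ✓
4 ≤ 5 ≤ 6 (triangle on l)  ✓
L = 1 + 5 + 5 = 11 (odd)  ✗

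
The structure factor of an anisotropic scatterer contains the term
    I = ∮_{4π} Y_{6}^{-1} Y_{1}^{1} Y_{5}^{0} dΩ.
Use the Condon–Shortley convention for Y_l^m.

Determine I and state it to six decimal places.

Rules hold: Σm=0, L=12 even, 5≤5≤7.
N = 13·3·11 = 429
Δ = 2!·10!·0!/13! = 1/858
Racah Σ t=1..1: t=1:−1/14400 = -1/14400
⇒ 3j(6 1 5; 0 0 0)² = 6/143, sgn +1
Racah Σ t=2..2: t=2:+1/28800 = 1/28800
⇒ 3j(6 1 5; -1 1 0)² = 7/286, sgn -1
4πI² = N·(3j₀)²·(3jₘ)² = 63/143
I = -1·√(0.440559/4π) = -0.18723944

-0.187239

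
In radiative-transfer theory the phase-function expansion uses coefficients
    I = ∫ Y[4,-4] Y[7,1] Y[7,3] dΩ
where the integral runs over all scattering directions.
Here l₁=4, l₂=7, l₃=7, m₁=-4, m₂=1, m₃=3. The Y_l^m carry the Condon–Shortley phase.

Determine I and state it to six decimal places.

m-sum 0 ✓  L=18 even ✓  3≤7≤11 ✓
Π(2lᵢ+1) = 9×15×15 = 2025
triangle coeff Δ(4,7,7) = 1/58198140
Σ_t [0,4]: t=0:+1/17418240 t=1:−1/622080 t=2:+1/230400 t=3:−1/622080 t=4:+1/17418240 = 1/806400
(3j)²=2268/230945 [(4 7 7; 0 0 0)], sign=-1
Σ_t [4,4]: t=4:+1/9953280 = 1/9953280
(3j)²=2450/138567 [(4 7 7; -4 1 3)], sign=+1
⇒ 4πI² = 750141000/2133423721
I = (-1)√(750141000/2133423721/(4π)) = -0.16727381

-0.167274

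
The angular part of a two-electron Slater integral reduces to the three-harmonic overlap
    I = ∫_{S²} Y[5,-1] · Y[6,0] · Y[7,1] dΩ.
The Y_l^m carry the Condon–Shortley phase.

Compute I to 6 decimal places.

-0.063766

Rules hold: Σm=0, L=18 even, 1≤7≤11.
N = 11·13·15 = 2145
Δ = 4!·6!·8!/19! = 1/174594420
Racah Σ t=0..4: t=0:+1/4147200 t=1:−1/207360 t=2:+1/82944 t=3:−1/207360 t=4:+1/4147200 = 1/345600
⇒ 3j(5 6 7; 0 0 0)² = 420/46189, sgn -1
Racah Σ t=0..4: t=0:+1/24883200 t=1:−1/518400 t=2:+1/110592 t=3:−1/155520 t=4:+1/1658880 = 11/8294400
⇒ 3j(5 6 7; -1 0 1)² = 11/4199, sgn +1
4πI² = N·(3j₀)²·(3jₘ)² = 69300/1356277
I = -1·√(0.0510958/4π) = -0.06376575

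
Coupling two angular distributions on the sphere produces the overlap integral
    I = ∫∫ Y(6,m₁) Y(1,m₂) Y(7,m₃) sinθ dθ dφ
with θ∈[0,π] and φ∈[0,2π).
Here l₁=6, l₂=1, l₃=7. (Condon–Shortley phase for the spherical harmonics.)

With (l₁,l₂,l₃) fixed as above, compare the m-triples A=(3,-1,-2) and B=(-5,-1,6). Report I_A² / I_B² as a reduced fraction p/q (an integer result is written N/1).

5/39

Same 6,1,7: normalisation and zero-m 3j drop out of the ratio.
A: Δ: 0! 12! 2! / 15! → 1/1365; sum: t=0:+1/4354560 = 1/4354560; 3j²(6 1 7; 3 -1 -2) = Δ·Π!·Σ² = 2/273  (sign -1)
B: Δ: 0! 12! 2! / 15! → 1/1365; sum: t=0:+1/79833600 = 1/79833600; 3j²(6 1 7; -5 -1 6) = Δ·Π!·Σ² = 2/35  (sign -1)
I_A²/I_B² = (2/273)/(2/35) = 5/39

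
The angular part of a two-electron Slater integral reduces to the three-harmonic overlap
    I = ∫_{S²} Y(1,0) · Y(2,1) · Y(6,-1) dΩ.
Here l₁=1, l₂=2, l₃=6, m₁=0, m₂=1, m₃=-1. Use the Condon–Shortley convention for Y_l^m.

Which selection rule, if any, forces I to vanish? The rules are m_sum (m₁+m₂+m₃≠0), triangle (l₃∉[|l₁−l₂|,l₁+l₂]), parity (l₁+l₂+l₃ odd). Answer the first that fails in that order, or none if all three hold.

azimuthal sum: 0 + 1 − 1 = 0  ✓
1 ≤ 6 ≤ 3 (triangle on l)  ✗
L = 1 + 2 + 6 = 9 (odd)

triangle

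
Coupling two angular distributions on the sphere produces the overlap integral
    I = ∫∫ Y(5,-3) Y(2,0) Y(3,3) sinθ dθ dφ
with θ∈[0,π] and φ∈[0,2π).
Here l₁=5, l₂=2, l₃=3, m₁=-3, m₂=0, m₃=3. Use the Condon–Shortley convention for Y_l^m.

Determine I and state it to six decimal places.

Rules hold: Σm=0, L=10 even, 3≤3≤7.
N = 11·5·7 = 385
Δ = 4!·6!·0!/11! = 1/2310
Racah Σ t=2..2: t=2:+1/144 = 1/144
⇒ 3j(5 2 3; 0 0 0)² = 10/231, sgn -1
Racah Σ t=2..2: t=2:+1/2880 = 1/2880
⇒ 3j(5 2 3; -3 0 3)² = 2/165, sgn +1
4πI² = N·(3j₀)²·(3jₘ)² = 20/99
I = -1·√(0.20202/4π) = -0.12679218

-0.126792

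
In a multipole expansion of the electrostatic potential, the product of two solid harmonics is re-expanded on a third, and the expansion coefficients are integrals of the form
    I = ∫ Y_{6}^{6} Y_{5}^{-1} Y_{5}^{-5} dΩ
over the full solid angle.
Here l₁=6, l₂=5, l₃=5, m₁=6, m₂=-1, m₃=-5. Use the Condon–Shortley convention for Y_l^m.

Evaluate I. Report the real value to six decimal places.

m-sum 0 ✓  L=16 even ✓  1≤5≤11 ✓
Π(2lᵢ+1) = 13×11×11 = 1573
triangle coeff Δ(6,5,5) = 1/28588560
Σ_t [1,5]: t=1:−1/345600 t=2:+1/13824 t=3:−1/5184 t=4:+1/13824 t=5:−1/345600 = -7/129600
(3j)²=80/7293 [(6 5 5; 0 0 0)], sign=+1
Σ_t [0,0]: t=0:+1/12441600 = 1/12441600
(3j)²=3/442 [(6 5 5; 6 -1 -5)], sign=+1
⇒ 4πI² = 440/3757
I = (+1)√(440/3757/(4π)) = 0.09653856

0.096539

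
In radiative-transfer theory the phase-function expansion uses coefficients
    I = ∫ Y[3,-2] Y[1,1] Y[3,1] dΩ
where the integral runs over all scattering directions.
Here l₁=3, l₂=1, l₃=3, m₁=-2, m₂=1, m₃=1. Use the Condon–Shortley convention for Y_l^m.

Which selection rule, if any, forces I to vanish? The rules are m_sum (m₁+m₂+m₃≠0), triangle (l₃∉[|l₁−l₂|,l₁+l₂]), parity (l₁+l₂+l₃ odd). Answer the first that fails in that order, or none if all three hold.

azimuthal sum: -2 + 1 + 1 = 0  ✓
2 ≤ 3 ≤ 4 (triangle on l)  ✓
L = 3 + 1 + 3 = 7 (odd)  ✗

parity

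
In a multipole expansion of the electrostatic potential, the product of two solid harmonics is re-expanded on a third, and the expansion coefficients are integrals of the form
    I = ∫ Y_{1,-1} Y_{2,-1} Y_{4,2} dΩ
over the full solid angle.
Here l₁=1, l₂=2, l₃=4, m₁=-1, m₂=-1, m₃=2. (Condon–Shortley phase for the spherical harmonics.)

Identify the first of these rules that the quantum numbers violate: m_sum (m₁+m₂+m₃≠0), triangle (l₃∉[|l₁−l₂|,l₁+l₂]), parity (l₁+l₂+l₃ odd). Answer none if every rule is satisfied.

m₁+m₂+m₃ = -1 − 1 + 2 = 0  ✓
triangle: |1−2|=1 ≤ l₃=4 ≤ 1+2=3  ✗
parity: l₁+l₂+l₃ = 7 is odd

triangle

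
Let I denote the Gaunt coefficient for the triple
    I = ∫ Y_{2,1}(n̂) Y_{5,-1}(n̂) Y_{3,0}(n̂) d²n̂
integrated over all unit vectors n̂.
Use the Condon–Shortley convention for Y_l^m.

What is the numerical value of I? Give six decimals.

-0.214318

m-sum 0 ✓  L=10 even ✓  3≤3≤7 ✓
Π(2lᵢ+1) = 5×11×7 = 385
triangle coeff Δ(2,5,3) = 1/2310
Σ_t [2,2]: t=2:+1/144 = 1/144
(3j)²=10/231 [(2 5 3; 0 0 0)], sign=-1
Σ_t [1,1]: t=1:−1/216 = -1/216
(3j)²=8/231 [(2 5 3; 1 -1 0)], sign=+1
⇒ 4πI² = 400/693
I = (-1)√(400/693/(4π)) = -0.21431790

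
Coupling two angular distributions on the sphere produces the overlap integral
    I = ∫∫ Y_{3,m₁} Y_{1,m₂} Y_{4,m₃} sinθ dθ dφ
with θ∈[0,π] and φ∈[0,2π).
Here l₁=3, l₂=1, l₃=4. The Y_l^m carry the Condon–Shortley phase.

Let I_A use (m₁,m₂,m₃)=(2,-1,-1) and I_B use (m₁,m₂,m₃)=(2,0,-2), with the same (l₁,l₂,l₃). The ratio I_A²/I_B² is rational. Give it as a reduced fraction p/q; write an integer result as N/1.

l's match ⇒ only the (l;m) 3-j factors differ between A and B.
A: triangle coeff Δ(3,1,4) = 1/252; Σ_t [0,0]: t=0:+1/240 = 1/240; (3j)²=1/84 [(3 1 4; 2 -1 -1)], sign=-1
B: triangle coeff Δ(3,1,4) = 1/252; Σ_t [0,0]: t=0:+1/120 = 1/120; (3j)²=1/21 [(3 1 4; 2 0 -2)], sign=+1
I_A²/I_B² = (1/84)/(1/21) = 1/4

1/4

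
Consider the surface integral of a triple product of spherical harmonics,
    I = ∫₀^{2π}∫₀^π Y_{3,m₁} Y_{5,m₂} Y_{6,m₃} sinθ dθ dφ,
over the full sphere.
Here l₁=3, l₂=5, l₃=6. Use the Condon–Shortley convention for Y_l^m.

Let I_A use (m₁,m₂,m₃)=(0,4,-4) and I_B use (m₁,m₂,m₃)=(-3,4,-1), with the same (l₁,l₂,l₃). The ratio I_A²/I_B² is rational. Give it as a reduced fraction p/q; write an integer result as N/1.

15/4

Same 3,5,6: normalisation and zero-m 3j drop out of the ratio.
A: Δ: 2! 4! 8! / 15! → 1/675675; sum: t=1:−1/161280 t=2:+1/60480 = 1/96768; 3j²(3 5 6; 0 4 -4) = Δ·Π!·Σ² = 15/1001  (sign +1)
B: Δ: 2! 4! 8! / 15! → 1/675675; sum: t=2:+1/241920 = 1/241920; 3j²(3 5 6; -3 4 -1) = Δ·Π!·Σ² = 4/1001  (sign -1)
I_A²/I_B² = (15/1001)/(4/1001) = 15/4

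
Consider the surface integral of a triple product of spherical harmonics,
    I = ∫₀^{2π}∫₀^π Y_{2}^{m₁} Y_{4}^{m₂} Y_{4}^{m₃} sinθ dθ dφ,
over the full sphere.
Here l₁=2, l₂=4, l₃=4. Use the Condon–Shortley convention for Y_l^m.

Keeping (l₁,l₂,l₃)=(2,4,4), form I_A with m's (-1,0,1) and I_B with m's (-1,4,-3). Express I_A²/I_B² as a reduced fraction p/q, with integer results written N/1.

Same 2,4,4: normalisation and zero-m 3j drop out of the ratio.
A: Δ: 2! 2! 6! / 11! → 1/13860; sum: t=1:−1/72 t=2:+1/96 = -1/288; 3j²(2 4 4; -1 0 1) = Δ·Π!·Σ² = 1/462  (sign +1)
B: Δ: 2! 2! 6! / 11! → 1/13860; sum: t=2:+1/1440 = 1/1440; 3j²(2 4 4; -1 4 -3) = Δ·Π!·Σ² = 7/165  (sign -1)
I_A²/I_B² = (1/462)/(7/165) = 5/98

5/98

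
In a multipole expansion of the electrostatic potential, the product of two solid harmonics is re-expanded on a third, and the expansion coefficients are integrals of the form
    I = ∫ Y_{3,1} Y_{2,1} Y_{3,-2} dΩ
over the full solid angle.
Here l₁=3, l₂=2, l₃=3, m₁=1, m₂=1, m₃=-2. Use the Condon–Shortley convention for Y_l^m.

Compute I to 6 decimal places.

Rules hold: Σm=0, L=8 even, 1≤3≤5.
N = 7·5·7 = 245
Δ = 2!·4!·2!/9! = 1/3780
Racah Σ t=0..2: t=0:+1/24 t=1:−1/4 t=2:+1/24 = -1/6
⇒ 3j(3 2 3; 0 0 0)² = 4/105, sgn +1
Racah Σ t=1..2: t=1:−1/12 t=2:+1/48 = -1/16
⇒ 3j(3 2 3; 1 1 -2)² = 1/28, sgn +1
4πI² = N·(3j₀)²·(3jₘ)² = 1/3
I = +1·√(0.333333/4π) = 0.16286750

0.162868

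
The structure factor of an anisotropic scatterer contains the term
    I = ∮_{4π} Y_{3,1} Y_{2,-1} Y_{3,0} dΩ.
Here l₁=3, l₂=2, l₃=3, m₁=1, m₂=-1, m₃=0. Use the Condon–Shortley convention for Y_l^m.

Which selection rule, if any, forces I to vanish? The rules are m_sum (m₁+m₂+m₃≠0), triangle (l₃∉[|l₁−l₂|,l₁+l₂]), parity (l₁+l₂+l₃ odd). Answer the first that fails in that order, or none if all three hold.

Σmᵢ = 0  ✓
l₃∈[|l₁−l₂|,l₁+l₂]=[1,5], have l₃=3  ✓
Σlᵢ = 8 ⇒ even  ✓

none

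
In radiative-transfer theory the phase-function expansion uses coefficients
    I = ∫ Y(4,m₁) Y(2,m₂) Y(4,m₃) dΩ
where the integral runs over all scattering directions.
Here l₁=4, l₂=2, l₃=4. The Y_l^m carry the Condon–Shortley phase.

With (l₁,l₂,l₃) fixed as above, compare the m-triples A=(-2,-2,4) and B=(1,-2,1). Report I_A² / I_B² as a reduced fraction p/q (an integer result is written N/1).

l's match ⇒ only the (l;m) 3-j factors differ between A and B.
A: triangle coeff Δ(4,2,4) = 1/13860; Σ_t [0,0]: t=0:+1/2880 = 1/2880; (3j)²=2/165 [(4 2 4; -2 -2 4)], sign=+1
B: triangle coeff Δ(4,2,4) = 1/13860; Σ_t [0,0]: t=0:+1/144 = 1/144; (3j)²=10/231 [(4 2 4; 1 -2 1)], sign=-1
I_A²/I_B² = (2/165)/(10/231) = 7/25

7/25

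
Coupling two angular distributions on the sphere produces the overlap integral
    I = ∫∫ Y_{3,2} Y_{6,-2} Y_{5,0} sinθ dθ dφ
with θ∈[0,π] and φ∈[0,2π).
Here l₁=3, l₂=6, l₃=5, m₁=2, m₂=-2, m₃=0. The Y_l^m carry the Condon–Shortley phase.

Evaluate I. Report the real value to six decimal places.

Rules hold: Σm=0, L=14 even, 3≤5≤9.
N = 7·13·11 = 1001
Δ = 4!·2!·8!/15! = 1/675675
Racah Σ t=1..3: t=1:−1/8640 t=2:+1/2304 t=3:−1/8640 = 7/34560
⇒ 3j(3 6 5; 0 0 0)² = 7/429, sgn -1
Racah Σ t=0..1: t=0:+1/13824 t=1:−1/8640 = -1/23040
⇒ 3j(3 6 5; 2 -2 0)² = 2/429, sgn +1
4πI² = N·(3j₀)²·(3jₘ)² = 98/1287
I = -1·√(0.0761461/4π) = -0.07784287

-0.077843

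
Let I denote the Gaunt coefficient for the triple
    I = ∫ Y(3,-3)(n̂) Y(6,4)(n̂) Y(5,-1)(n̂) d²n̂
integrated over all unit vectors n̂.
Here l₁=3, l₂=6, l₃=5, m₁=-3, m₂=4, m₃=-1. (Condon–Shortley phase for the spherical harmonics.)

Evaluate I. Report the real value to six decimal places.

-0.190675

Rules hold: Σm=0, L=14 even, 3≤5≤9.
N = 7·13·11 = 1001
Δ = 4!·2!·8!/15! = 1/675675
Racah Σ t=1..3: t=1:−1/8640 t=2:+1/2304 t=3:−1/8640 = 7/34560
⇒ 3j(3 6 5; 0 0 0)² = 7/429, sgn -1
Racah Σ t=4..4: t=4:+1/69120 = 1/69120
⇒ 3j(3 6 5; -3 4 -1)² = 4/143, sgn +1
4πI² = N·(3j₀)²·(3jₘ)² = 196/429
I = -1·√(0.456876/4π) = -0.19067531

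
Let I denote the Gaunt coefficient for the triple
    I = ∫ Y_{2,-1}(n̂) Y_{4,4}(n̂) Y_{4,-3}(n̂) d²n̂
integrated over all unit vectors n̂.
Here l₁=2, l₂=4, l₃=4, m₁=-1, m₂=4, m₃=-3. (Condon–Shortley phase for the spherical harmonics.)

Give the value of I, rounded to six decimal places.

Checks pass: Σm=0; 10 even; l₃=4∈[2,6].
(2·2+1)(2·4+1)(2·4+1) = 405
Δ: 2! 2! 6! / 11! → 1/13860
sum: t=0:+1/192 t=1:−1/36 t=2:+1/192 = -5/288
3j²(2 4 4; 0 0 0) = Δ·Π!·Σ² = 20/693  (sign -1)
sum: t=2:+1/1440 = 1/1440
3j²(2 4 4; -1 4 -3) = Δ·Π!·Σ² = 7/165  (sign -1)
combine: 4πI² = 405·20/693·7/165 = 60/121
take √, sign +1: I = 0.19864517

0.198645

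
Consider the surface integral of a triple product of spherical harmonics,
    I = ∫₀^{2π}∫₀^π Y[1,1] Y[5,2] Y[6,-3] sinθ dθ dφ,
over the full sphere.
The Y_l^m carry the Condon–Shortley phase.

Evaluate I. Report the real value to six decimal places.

m-sum 0 ✓  L=12 even ✓  4≤6≤6 ✓
Π(2lᵢ+1) = 3×11×13 = 429
triangle coeff Δ(1,5,6) = 1/858
Σ_t [0,0]: t=0:+1/14400 = 1/14400
(3j)²=6/143 [(1 5 6; 0 0 0)], sign=+1
Σ_t [0,0]: t=0:+1/60480 = 1/60480
(3j)²=6/143 [(1 5 6; 1 2 -3)], sign=-1
⇒ 4πI² = 108/143
I = (-1)√(108/143/(4π)) = -0.24515397

-0.245154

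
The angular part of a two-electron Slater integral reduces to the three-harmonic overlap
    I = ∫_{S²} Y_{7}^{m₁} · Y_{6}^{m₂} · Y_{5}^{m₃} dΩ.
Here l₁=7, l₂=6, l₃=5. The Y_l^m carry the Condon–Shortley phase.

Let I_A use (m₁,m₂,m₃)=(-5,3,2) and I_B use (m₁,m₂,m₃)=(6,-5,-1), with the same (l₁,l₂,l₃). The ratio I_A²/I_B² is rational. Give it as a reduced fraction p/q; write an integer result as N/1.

17661/22880

l's match ⇒ only the (l;m) 3-j factors differ between A and B.
A: triangle coeff Δ(7,6,5) = 1/174594420; Σ_t [6,8]: t=6:+1/6220800 t=7:−1/2419200 t=8:+1/11612160 = -29/174182400; (3j)²=841/83980 [(7 6 5; -5 3 2)], sign=+1
B: triangle coeff Δ(7,6,5) = 1/174594420; Σ_t [0,1]: t=0:+1/29030400 t=1:−1/87091200 = 1/43545600; (3j)²=88/6783 [(7 6 5; 6 -5 -1)], sign=+1
I_A²/I_B² = (841/83980)/(88/6783) = 17661/22880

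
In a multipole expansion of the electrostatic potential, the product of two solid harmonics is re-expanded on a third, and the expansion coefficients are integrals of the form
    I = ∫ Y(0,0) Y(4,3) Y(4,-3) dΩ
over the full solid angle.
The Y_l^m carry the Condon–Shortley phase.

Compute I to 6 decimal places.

-0.282095

Rules hold: Σm=0, L=8 even, 4≤4≤4.
N = 1·9·9 = 81
Δ = 0!·0!·8!/9! = 1/9
Racah Σ t=0..0: t=0:+1/576 = 1/576
⇒ 3j(0 4 4; 0 0 0)² = 1/9, sgn +1
Racah Σ t=0..0: t=0:+1/5040 = 1/5040
⇒ 3j(0 4 4; 0 3 -3)² = 1/9, sgn -1
4πI² = N·(3j₀)²·(3jₘ)² = 1/1
I = -1·√(1/4π) = -0.28209479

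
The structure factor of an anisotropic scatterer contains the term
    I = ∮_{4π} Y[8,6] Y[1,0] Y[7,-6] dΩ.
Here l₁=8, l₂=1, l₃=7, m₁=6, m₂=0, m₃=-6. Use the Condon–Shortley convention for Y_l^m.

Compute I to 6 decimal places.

0.161907

Rules hold: Σm=0, L=16 even, 7≤7≤9.
N = 17·3·15 = 765
Δ = 2!·14!·0!/17! = 1/2040
Racah Σ t=1..1: t=1:−1/25401600 = -1/25401600
⇒ 3j(8 1 7; 0 0 0)² = 8/255, sgn +1
Racah Σ t=1..1: t=1:−1/6227020800 = -1/6227020800
⇒ 3j(8 1 7; 6 0 -6)² = 7/510, sgn +1
4πI² = N·(3j₀)²·(3jₘ)² = 28/85
I = +1·√(0.329412/4π) = 0.16190663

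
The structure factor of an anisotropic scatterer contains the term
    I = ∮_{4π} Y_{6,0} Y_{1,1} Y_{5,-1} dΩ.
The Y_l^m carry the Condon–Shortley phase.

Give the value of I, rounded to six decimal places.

Rules hold: Σm=0, L=12 even, 5≤5≤7.
N = 13·3·11 = 429
Δ = 2!·10!·0!/13! = 1/858
Racah Σ t=1..1: t=1:−1/14400 = -1/14400
⇒ 3j(6 1 5; 0 0 0)² = 6/143, sgn +1
Racah Σ t=2..2: t=2:+1/34560 = 1/34560
⇒ 3j(6 1 5; 0 1 -1)² = 5/286, sgn +1
4πI² = N·(3j₀)²·(3jₘ)² = 45/143
I = +1·√(0.314685/4π) = 0.15824621

0.158246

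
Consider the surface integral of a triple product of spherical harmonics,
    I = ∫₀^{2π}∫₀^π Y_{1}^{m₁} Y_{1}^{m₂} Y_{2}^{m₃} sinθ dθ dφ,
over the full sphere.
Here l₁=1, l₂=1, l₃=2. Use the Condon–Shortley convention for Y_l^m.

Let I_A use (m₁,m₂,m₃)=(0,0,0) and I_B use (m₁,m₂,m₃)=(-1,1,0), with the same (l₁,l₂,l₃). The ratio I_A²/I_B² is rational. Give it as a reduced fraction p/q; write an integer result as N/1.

l's match ⇒ only the (l;m) 3-j factors differ between A and B.
A: triangle coeff Δ(1,1,2) = 1/30; Σ_t [0,0]: t=0:+1/1 = 1/1; (3j)²=2/15 [(1 1 2; 0 0 0)], sign=+1
B: triangle coeff Δ(1,1,2) = 1/30; Σ_t [0,0]: t=0:+1/4 = 1/4; (3j)²=1/30 [(1 1 2; -1 1 0)], sign=+1
I_A²/I_B² = (2/15)/(1/30) = 4/1

4/1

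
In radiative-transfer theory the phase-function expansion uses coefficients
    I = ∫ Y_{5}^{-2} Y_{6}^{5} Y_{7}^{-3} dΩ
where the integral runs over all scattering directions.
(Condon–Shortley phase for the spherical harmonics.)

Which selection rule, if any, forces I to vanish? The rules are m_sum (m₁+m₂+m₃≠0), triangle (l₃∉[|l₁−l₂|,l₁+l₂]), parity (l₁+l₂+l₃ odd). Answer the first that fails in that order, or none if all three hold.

none

azimuthal sum: -2 + 5 − 3 = 0  ✓
1 ≤ 7 ≤ 11 (triangle on l)  ✓
L = 5 + 6 + 7 = 18 (even)  ✓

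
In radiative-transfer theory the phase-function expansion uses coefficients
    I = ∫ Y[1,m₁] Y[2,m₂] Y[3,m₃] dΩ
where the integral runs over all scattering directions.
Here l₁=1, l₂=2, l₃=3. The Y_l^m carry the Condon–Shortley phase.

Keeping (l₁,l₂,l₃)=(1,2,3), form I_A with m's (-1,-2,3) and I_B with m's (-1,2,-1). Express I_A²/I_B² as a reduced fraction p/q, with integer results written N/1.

l's match ⇒ only the (l;m) 3-j factors differ between A and B.
A: triangle coeff Δ(1,2,3) = 1/105; Σ_t [0,0]: t=0:+1/48 = 1/48; (3j)²=1/7 [(1 2 3; -1 -2 3)], sign=+1
B: triangle coeff Δ(1,2,3) = 1/105; Σ_t [0,0]: t=0:+1/48 = 1/48; (3j)²=1/105 [(1 2 3; -1 2 -1)], sign=+1
I_A²/I_B² = (1/7)/(1/105) = 15/1

15/1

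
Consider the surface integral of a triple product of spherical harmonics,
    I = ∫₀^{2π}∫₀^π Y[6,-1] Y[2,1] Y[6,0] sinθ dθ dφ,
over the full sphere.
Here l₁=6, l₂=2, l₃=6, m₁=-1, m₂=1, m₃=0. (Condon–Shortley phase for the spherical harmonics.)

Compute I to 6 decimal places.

-0.030344

Rules hold: Σm=0, L=14 even, 4≤6≤8.
N = 13·5·13 = 845
Δ = 2!·10!·2!/15! = 1/90090
Racah Σ t=0..2: t=0:+1/69120 t=1:−1/14400 t=2:+1/69120 = -7/172800
⇒ 3j(6 2 6; 0 0 0)² = 14/715, sgn -1
Racah Σ t=1..2: t=1:−1/34560 t=2:+1/28800 = 1/172800
⇒ 3j(6 2 6; -1 1 0)² = 1/1430, sgn +1
4πI² = N·(3j₀)²·(3jₘ)² = 7/605
I = -1·√(0.0115702/4π) = -0.03034355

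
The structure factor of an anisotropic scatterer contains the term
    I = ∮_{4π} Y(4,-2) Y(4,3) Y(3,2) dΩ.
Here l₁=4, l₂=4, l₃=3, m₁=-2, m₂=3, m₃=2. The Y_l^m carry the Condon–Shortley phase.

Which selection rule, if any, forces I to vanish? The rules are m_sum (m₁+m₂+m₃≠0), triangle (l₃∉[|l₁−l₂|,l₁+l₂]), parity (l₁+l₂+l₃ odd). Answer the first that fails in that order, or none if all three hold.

Σmᵢ = 3  ✗
l₃∈[|l₁−l₂|,l₁+l₂]=[0,8], have l₃=3
Σlᵢ = 11 ⇒ odd

m_sum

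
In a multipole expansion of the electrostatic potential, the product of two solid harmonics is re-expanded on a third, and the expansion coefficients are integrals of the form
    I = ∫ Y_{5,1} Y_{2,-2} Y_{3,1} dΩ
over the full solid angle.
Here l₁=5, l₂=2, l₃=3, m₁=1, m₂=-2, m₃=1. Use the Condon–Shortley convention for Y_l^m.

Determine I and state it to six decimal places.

-0.092802

Rules hold: Σm=0, L=10 even, 3≤3≤7.
N = 11·5·7 = 385
Δ = 4!·6!·0!/11! = 1/2310
Racah Σ t=2..2: t=2:+1/144 = 1/144
⇒ 3j(5 2 3; 0 0 0)² = 10/231, sgn -1
Racah Σ t=0..0: t=0:+1/1152 = 1/1152
⇒ 3j(5 2 3; 1 -2 1)² = 1/154, sgn +1
4πI² = N·(3j₀)²·(3jₘ)² = 25/231
I = -1·√(0.108225/4π) = -0.09280237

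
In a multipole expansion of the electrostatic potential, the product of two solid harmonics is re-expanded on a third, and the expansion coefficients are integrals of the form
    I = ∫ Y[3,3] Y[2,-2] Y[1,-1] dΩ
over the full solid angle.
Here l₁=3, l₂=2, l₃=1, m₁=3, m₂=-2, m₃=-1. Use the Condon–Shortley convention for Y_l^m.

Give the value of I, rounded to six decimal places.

-0.319865

Rules hold: Σm=0, L=6 even, 1≤1≤5.
N = 7·5·3 = 105
Δ = 4!·2!·0!/7! = 1/105
Racah Σ t=2..2: t=2:+1/4 = 1/4
⇒ 3j(3 2 1; 0 0 0)² = 3/35, sgn -1
Racah Σ t=0..0: t=0:+1/48 = 1/48
⇒ 3j(3 2 1; 3 -2 -1)² = 1/7, sgn +1
4πI² = N·(3j₀)²·(3jₘ)² = 9/7
I = -1·√(1.28571/4π) = -0.31986543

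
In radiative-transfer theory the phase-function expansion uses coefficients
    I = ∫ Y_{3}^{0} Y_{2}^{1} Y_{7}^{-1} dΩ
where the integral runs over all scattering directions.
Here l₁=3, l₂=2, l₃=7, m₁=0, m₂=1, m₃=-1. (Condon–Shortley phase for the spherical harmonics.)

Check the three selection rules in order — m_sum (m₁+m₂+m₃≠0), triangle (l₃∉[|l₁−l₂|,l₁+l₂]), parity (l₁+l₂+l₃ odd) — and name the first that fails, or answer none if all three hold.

triangle

m₁+m₂+m₃ = 0 + 1 − 1 = 0  ✓
triangle: |3−2|=1 ≤ l₃=7 ≤ 3+2=5  ✗
parity: l₁+l₂+l₃ = 12 is even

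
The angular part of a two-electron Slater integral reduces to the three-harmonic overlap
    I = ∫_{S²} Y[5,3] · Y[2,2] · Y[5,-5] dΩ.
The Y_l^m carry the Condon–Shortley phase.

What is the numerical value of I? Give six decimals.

m-sum 0 ✓  L=12 even ✓  3≤5≤7 ✓
Π(2lᵢ+1) = 11×5×11 = 605
triangle coeff Δ(5,2,5) = 1/38610
Σ_t [0,2]: t=0:+1/2880 t=1:−1/576 t=2:+1/2880 = -1/960
(3j)²=10/429 [(5 2 5; 0 0 0)], sign=+1
Σ_t [2,2]: t=2:+1/161280 = 1/161280
(3j)²=1/143 [(5 2 5; 3 2 -5)], sign=+1
⇒ 4πI² = 50/507
I = (+1)√(50/507/(4π)) = 0.08858824

0.088588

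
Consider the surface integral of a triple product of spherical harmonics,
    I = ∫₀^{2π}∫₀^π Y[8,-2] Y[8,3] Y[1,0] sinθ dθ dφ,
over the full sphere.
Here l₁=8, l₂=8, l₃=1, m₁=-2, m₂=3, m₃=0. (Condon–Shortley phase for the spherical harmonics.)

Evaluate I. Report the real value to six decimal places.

-2 + 3 + 0 = 1 ≠ 0: azimuthal integral kills it; I = 0

0.000000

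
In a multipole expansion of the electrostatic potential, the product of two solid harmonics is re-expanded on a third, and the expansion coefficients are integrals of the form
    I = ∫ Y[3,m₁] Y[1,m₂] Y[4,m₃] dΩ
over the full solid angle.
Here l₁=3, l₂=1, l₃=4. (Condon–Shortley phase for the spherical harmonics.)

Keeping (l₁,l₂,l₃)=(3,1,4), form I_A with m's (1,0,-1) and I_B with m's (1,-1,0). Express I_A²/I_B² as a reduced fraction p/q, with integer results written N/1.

5/2

l's match ⇒ only the (l;m) 3-j factors differ between A and B.
A: triangle coeff Δ(3,1,4) = 1/252; Σ_t [0,0]: t=0:+1/48 = 1/48; (3j)²=5/84 [(3 1 4; 1 0 -1)], sign=-1
B: triangle coeff Δ(3,1,4) = 1/252; Σ_t [0,0]: t=0:+1/96 = 1/96; (3j)²=1/42 [(3 1 4; 1 -1 0)], sign=+1
I_A²/I_B² = (5/84)/(1/42) = 5/2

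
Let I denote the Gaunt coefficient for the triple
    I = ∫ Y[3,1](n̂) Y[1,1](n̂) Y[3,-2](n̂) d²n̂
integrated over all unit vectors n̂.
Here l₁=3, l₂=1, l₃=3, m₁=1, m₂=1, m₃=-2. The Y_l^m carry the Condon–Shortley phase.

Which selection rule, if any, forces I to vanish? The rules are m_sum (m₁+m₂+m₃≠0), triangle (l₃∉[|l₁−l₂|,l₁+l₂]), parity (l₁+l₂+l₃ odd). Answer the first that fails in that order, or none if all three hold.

parity

m₁+m₂+m₃ = 1 + 1 − 2 = 0  ✓
triangle: |3−1|=2 ≤ l₃=3 ≤ 3+1=4  ✓
parity: l₁+l₂+l₃ = 7 is odd  ✗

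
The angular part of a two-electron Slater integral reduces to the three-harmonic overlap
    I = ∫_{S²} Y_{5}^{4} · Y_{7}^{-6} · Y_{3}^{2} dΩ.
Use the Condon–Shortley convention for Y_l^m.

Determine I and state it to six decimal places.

L=15 odd ⇒ parity kills the (l;000) factor ⇒ I = 0

0.000000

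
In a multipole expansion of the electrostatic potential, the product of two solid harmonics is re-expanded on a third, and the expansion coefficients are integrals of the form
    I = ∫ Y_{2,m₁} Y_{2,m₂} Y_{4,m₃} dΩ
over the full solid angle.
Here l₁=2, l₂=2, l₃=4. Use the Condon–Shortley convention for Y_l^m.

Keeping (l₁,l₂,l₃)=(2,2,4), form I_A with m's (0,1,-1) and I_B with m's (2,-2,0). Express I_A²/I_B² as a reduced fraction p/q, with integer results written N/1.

l's match ⇒ only the (l;m) 3-j factors differ between A and B.
A: triangle coeff Δ(2,2,4) = 1/630; Σ_t [0,0]: t=0:+1/24 = 1/24; (3j)²=1/21 [(2 2 4; 0 1 -1)], sign=-1
B: triangle coeff Δ(2,2,4) = 1/630; Σ_t [0,0]: t=0:+1/576 = 1/576; (3j)²=1/630 [(2 2 4; 2 -2 0)], sign=+1
I_A²/I_B² = (1/21)/(1/630) = 30/1

30/1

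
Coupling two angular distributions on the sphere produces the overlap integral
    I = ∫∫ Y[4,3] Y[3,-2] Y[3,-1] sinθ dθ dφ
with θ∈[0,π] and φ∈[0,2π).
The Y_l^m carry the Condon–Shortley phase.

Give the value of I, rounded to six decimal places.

-0.095955

m-sum 0 ✓  L=10 even ✓  1≤3≤7 ✓
Π(2lᵢ+1) = 9×7×7 = 441
triangle coeff Δ(4,3,3) = 1/34650
Σ_t [1,3]: t=1:−1/72 t=2:+1/16 t=3:−1/72 = 5/144
(3j)²=2/77 [(4 3 3; 0 0 0)], sign=-1
Σ_t [0,1]: t=0:+1/144 t=1:−1/288 = 1/288
(3j)²=1/99 [(4 3 3; 3 -2 -1)], sign=+1
⇒ 4πI² = 14/121
I = (-1)√(14/121/(4π)) = -0.09595473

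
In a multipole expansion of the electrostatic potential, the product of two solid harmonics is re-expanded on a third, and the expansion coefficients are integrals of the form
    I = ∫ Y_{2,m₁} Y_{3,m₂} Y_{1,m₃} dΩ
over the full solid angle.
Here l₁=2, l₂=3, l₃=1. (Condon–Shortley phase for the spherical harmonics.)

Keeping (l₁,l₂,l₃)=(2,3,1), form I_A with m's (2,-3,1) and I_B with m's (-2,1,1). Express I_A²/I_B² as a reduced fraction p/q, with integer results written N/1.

15/1

Same 2,3,1: normalisation and zero-m 3j drop out of the ratio.
A: Δ: 4! 0! 2! / 7! → 1/105; sum: t=0:+1/48 = 1/48; 3j²(2 3 1; 2 -3 1) = Δ·Π!·Σ² = 1/7  (sign +1)
B: Δ: 4! 0! 2! / 7! → 1/105; sum: t=4:+1/48 = 1/48; 3j²(2 3 1; -2 1 1) = Δ·Π!·Σ² = 1/105  (sign +1)
I_A²/I_B² = (1/7)/(1/105) = 15/1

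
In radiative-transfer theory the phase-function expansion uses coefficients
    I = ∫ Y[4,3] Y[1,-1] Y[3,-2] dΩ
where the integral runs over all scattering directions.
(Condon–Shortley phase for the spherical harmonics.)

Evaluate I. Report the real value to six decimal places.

-0.282095

Rules hold: Σm=0, L=8 even, 3≤3≤5.
N = 9·3·7 = 189
Δ = 2!·6!·0!/9! = 1/252
Racah Σ t=1..1: t=1:−1/36 = -1/36
⇒ 3j(4 1 3; 0 0 0)² = 4/63, sgn +1
Racah Σ t=0..0: t=0:+1/240 = 1/240
⇒ 3j(4 1 3; 3 -1 -2)² = 1/12, sgn -1
4πI² = N·(3j₀)²·(3jₘ)² = 1/1
I = -1·√(1/4π) = -0.28209479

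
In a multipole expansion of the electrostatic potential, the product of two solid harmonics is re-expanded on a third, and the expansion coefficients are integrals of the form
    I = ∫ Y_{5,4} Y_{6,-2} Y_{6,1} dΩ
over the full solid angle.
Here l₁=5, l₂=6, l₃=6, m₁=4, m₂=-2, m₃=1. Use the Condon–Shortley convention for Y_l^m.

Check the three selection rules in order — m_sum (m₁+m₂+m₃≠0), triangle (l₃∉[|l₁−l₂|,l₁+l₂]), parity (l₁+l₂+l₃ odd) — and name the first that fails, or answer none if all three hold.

azimuthal sum: 4 − 2 + 1 = 3  ✗
1 ≤ 6 ≤ 11 (triangle on l)
L = 5 + 6 + 6 = 17 (odd)

m_sum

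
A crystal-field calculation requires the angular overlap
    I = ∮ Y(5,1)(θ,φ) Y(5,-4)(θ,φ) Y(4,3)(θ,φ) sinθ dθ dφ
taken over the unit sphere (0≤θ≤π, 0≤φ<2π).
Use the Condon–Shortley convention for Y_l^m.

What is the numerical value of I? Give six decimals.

-0.168084

Rules hold: Σm=0, L=14 even, 0≤4≤10.
N = 11·11·9 = 1089
Δ = 6!·4!·4!/15! = 1/3153150
Racah Σ t=1..5: t=1:−1/69120 t=2:+1/1728 t=3:−1/576 t=4:+1/1728 t=5:−1/69120 = -7/11520
⇒ 3j(5 5 4; 0 0 0)² = 2/143, sgn -1
Racah Σ t=0..1: t=0:+1/103680 t=1:−1/17280 = -1/20736
⇒ 3j(5 5 4; 1 -4 3)² = 10/429, sgn +1
4πI² = N·(3j₀)²·(3jₘ)² = 60/169
I = -1·√(0.35503/4π) = -0.16808437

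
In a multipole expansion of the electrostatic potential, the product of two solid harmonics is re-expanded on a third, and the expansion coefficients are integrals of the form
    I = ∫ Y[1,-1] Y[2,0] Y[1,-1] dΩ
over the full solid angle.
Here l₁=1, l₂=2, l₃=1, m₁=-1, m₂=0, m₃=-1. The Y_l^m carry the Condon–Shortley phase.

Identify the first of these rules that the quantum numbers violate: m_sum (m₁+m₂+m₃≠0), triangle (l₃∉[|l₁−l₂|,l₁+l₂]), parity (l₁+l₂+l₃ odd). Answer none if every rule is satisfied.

m_sum

Σmᵢ = -2  ✗
l₃∈[|l₁−l₂|,l₁+l₂]=[1,3], have l₃=1
Σlᵢ = 4 ⇒ even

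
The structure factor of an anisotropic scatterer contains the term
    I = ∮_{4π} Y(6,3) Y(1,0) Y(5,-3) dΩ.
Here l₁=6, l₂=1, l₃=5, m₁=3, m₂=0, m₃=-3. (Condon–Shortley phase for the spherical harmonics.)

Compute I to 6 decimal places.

-0.212310

m-sum 0 ✓  L=12 even ✓  5≤5≤7 ✓
Π(2lᵢ+1) = 13×3×11 = 429
triangle coeff Δ(6,1,5) = 1/858
Σ_t [1,1]: t=1:−1/14400 = -1/14400
(3j)²=6/143 [(6 1 5; 0 0 0)], sign=+1
Σ_t [1,1]: t=1:−1/80640 = -1/80640
(3j)²=9/286 [(6 1 5; 3 0 -3)], sign=-1
⇒ 4πI² = 81/143
I = (-1)√(81/143/(4π)) = -0.21230956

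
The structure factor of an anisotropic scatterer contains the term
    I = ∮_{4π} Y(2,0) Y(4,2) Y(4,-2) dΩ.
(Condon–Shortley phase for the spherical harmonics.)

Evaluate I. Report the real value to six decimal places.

Rules hold: Σm=0, L=10 even, 2≤4≤6.
N = 5·9·9 = 405
Δ = 2!·2!·6!/11! = 1/13860
Racah Σ t=0..2: t=0:+1/192 t=1:−1/36 t=2:+1/192 = -5/288
⇒ 3j(2 4 4; 0 0 0)² = 20/693, sgn -1
Racah Σ t=0..2: t=0:+1/2880 t=1:−1/120 t=2:+1/192 = -1/360
⇒ 3j(2 4 4; 0 2 -2)² = 16/3465, sgn -1
4πI² = N·(3j₀)²·(3jₘ)² = 320/5929
I = +1·√(0.053972/4π) = 0.06553591

0.065536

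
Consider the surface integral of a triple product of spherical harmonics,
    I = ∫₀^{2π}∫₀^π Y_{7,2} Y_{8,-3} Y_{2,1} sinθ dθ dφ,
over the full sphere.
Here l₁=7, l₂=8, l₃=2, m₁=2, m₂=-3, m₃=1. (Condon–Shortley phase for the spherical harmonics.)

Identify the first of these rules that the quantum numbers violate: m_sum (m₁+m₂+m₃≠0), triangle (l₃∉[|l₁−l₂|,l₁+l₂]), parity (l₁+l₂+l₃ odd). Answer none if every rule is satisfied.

Σmᵢ = 0  ✓
l₃∈[|l₁−l₂|,l₁+l₂]=[1,15], have l₃=2  ✓
Σlᵢ = 17 ⇒ odd  ✗

parity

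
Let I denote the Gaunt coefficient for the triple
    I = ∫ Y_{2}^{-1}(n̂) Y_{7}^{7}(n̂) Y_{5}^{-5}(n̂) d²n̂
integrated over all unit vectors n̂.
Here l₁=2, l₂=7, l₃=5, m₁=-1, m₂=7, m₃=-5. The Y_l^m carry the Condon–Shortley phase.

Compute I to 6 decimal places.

0.000000

-1 + 7 − 5 = 1 ≠ 0: azimuthal integral kills it; I = 0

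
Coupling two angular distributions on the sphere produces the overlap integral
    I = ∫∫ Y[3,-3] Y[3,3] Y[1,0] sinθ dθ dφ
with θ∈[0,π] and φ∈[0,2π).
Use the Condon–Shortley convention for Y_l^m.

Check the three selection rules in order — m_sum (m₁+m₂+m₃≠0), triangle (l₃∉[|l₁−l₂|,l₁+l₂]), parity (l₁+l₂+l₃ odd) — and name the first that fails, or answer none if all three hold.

azimuthal sum: -3 + 3 + 0 = 0  ✓
0 ≤ 1 ≤ 6 (triangle on l)  ✓
L = 3 + 3 + 1 = 7 (odd)  ✗

parity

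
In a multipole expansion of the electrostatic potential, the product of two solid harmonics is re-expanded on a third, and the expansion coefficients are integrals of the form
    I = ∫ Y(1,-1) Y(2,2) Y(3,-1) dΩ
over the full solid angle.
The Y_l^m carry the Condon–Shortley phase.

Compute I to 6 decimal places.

-0.082589

Checks pass: Σm=0; 6 even; l₃=3∈[1,3].
(2·1+1)(2·2+1)(2·3+1) = 105
Δ: 0! 2! 4! / 7! → 1/105
sum: t=0:+1/4 = 1/4
3j²(1 2 3; 0 0 0) = Δ·Π!·Σ² = 3/35  (sign -1)
sum: t=0:+1/48 = 1/48
3j²(1 2 3; -1 2 -1) = Δ·Π!·Σ² = 1/105  (sign +1)
combine: 4πI² = 105·3/35·1/105 = 3/35
take √, sign -1: I = -0.08258890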